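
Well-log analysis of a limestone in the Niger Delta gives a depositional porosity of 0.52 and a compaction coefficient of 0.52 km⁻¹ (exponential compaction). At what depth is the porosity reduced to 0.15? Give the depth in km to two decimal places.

2.39 km

Invert Athy's law: d = ln(phi₀/phi) / β
d = ln(0.52/0.15) / 0.52 = ln(3.467) / 0.52 = 1.2432 / 0.52 = 2.391 km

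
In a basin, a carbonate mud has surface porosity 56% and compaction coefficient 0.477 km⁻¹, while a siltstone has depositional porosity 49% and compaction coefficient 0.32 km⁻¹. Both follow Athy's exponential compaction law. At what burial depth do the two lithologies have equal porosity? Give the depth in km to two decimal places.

Set φ₀ₐ e^(−cₐd) = φ₀ᵦ e^(−cᵦd) ⇒ ln(φ₀ₐ/φ₀ᵦ) = (cₐ − cᵦ)·d
d = ln(0.56/0.49) / (0.477 − 0.32) = 0.1335 / 0.157 = 0.851 km

0.85 km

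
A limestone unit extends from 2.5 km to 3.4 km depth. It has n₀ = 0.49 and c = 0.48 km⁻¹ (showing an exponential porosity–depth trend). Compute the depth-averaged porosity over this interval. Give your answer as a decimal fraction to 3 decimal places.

⟨n⟩ = (1/(d₂−d₁)) ∫ n₀ e^(−cd) dd = n₀·(e^(−c·d₁) − e^(−c·d₂)) / (c·(d₂−d₁))
e^(−0.48×2.5) = 0.3012; e^(−0.48×3.4) = 0.1955
⟨n⟩ = 0.49 × (0.3012 − 0.1955) / (0.48 × 0.9) = 0.49 × 0.2446 = 0.1198

0.120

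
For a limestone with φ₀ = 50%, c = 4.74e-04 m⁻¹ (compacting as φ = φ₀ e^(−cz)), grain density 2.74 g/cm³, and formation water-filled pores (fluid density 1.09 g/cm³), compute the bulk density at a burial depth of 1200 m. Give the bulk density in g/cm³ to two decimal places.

Working in km (1 km = 1000 m; c in km⁻¹ = c in m⁻¹ × 1000):
Porosity at depth: φ = 0.5·exp(−0.474×1.2) = 0.5×0.5662 = 0.2831
Bulk density: ρ_b = (1−φ)ρ_g + φ·ρ_f = 0.7169×2.74 + 0.2831×1.09
       = 1.964 + 0.309 = 2.273 g/cm³

2.27 g/cm³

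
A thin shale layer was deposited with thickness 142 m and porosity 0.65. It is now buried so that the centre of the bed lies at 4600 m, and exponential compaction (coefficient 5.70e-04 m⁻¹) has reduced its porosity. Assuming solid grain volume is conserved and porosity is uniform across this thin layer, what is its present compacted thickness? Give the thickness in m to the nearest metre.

Working in km (1 km = 1000 m; k in km⁻¹ = k in m⁻¹ × 1000):
Porosity at 4.6 km: phi = 0.65·exp(−0.57×4.6) = 0.0472
Solid-volume conservation: h(1−phi) = h₀(1−phi₀) ⇒ h = h₀·(1−phi₀)/(1−phi)
h = 0.142 × (1 − 0.65)/(1 − 0.0472) = 0.142 × 0.3673 = 0.0522 km

52 m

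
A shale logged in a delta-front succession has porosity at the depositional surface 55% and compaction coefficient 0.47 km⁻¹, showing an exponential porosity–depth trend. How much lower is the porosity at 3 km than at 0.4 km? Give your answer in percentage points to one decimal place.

32.1 percentage points

phi(0.4) = 0.55·e^(−0.47×0.4) = 0.4557
phi(3) = 0.55·e^(−0.47×3) = 0.1343
Δphi = 0.4557 − 0.1343 = 0.3215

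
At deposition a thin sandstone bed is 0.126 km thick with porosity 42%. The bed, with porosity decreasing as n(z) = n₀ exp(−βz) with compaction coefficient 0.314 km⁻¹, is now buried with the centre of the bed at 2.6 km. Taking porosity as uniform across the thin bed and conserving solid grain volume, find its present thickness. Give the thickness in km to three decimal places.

0.090 km

Porosity at 2.6 km: n = 0.42·exp(−0.314×2.6) = 0.1856
Solid-volume conservation: h(1−n) = h₀(1−n₀) ⇒ h = h₀·(1−n₀)/(1−n)
h = 0.126 × (1 − 0.42)/(1 − 0.1856) = 0.126 × 0.7122 = 0.0897 km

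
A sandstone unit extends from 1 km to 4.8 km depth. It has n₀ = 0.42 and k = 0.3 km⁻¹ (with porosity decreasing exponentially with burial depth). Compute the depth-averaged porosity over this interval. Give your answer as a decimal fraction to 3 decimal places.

0.186

⟨n⟩ = (1/(d₂−d₁)) ∫ n₀ e^(−kd) dd = n₀·(e^(−k·d₁) − e^(−k·d₂)) / (k·(d₂−d₁))
e^(−0.3×1) = 0.7408; e^(−0.3×4.8) = 0.2369
⟨n⟩ = 0.42 × (0.7408 − 0.2369) / (0.3 × 3.8) = 0.42 × 0.4420 = 0.1856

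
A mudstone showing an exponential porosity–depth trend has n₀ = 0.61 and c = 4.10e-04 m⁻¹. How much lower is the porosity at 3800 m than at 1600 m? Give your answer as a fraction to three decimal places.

Working in km (1 km = 1000 m; c in km⁻¹ = c in m⁻¹ × 1000):
n(1.6) = 0.61·e^(−0.41×1.6) = 0.3165
n(3.8) = 0.61·e^(−0.41×3.8) = 0.1284
Δn = 0.3165 − 0.1284 = 0.1881

0.188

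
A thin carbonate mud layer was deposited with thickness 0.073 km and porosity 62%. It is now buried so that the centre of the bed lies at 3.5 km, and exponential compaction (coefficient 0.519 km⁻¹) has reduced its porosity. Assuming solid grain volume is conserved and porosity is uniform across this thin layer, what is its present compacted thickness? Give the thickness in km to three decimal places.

Porosity at 3.5 km: phi = 0.62·exp(−0.519×3.5) = 0.1008
Solid-volume conservation: h(1−phi) = h₀(1−phi₀) ⇒ h = h₀·(1−phi₀)/(1−phi)
h = 0.073 × (1 − 0.62)/(1 − 0.1008) = 0.073 × 0.4226 = 0.0308 km

0.031 km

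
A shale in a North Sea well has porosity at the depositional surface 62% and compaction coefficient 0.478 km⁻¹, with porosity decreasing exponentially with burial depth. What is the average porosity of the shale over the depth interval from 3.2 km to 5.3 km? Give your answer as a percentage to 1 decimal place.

⟨phi⟩ = (1/(z₂−z₁)) ∫ phi₀ e^(−kz) dz = phi₀·(e^(−k·z₁) − e^(−k·z₂)) / (k·(z₂−z₁))
e^(−0.478×3.2) = 0.2166; e^(−0.478×5.3) = 0.0794
⟨phi⟩ = 0.62 × (0.2166 − 0.0794) / (0.478 × 2.1) = 0.62 × 0.1367 = 0.0848

8.5%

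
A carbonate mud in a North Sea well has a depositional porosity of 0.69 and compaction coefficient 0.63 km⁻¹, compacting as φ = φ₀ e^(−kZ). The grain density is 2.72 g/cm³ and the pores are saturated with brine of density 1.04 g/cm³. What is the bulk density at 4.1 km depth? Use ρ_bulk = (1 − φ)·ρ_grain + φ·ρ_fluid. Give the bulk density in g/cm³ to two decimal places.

Porosity at depth: φ = 0.69·exp(−0.63×4.1) = 0.69×0.0755 = 0.0521
Bulk density: ρ_b = (1−φ)ρ_g + φ·ρ_f = 0.9479×2.72 + 0.0521×1.04
       = 2.578 + 0.054 = 2.632 g/cm³

2.63 g/cm³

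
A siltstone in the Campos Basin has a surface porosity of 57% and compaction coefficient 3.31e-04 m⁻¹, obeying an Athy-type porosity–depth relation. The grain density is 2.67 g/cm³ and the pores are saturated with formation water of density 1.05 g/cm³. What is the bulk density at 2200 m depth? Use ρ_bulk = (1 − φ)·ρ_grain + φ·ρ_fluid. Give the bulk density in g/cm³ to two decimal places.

2.22 g/cm³

Working in km (1 km = 1000 m; c in km⁻¹ = c in m⁻¹ × 1000):
Porosity at depth: φ = 0.57·exp(−0.331×2.2) = 0.57×0.4828 = 0.2752
Bulk density: ρ_b = (1−φ)ρ_g + φ·ρ_f = 0.7248×2.67 + 0.2752×1.05
       = 1.935 + 0.289 = 2.224 g/cm³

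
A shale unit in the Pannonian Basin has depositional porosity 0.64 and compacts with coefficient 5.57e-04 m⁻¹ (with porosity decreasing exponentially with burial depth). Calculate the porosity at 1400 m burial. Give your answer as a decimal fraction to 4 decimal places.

0.2934

Working in km (1 km = 1000 m; c in km⁻¹ = c in m⁻¹ × 1000):
phi = phi₀·exp(−c·Z) = 0.64 × exp(−0.557 × 1.4) = 0.64 × exp(−0.7798)
  = 0.64 × 0.4585 = 0.2934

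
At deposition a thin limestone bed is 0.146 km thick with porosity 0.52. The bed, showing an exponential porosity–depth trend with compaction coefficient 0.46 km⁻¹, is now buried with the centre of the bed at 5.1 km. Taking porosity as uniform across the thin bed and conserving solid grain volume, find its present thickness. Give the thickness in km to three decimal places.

Porosity at 5.1 km: n = 0.52·exp(−0.46×5.1) = 0.0498
Solid-volume conservation: h(1−n) = h₀(1−n₀) ⇒ h = h₀·(1−n₀)/(1−n)
h = 0.146 × (1 − 0.52)/(1 − 0.0498) = 0.146 × 0.5052 = 0.0738 km

0.074 km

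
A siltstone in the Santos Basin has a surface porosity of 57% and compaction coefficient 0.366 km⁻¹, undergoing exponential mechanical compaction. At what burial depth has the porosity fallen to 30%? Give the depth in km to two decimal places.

Invert Athy's law: z = ln(φ₀/φ) / β
z = ln(0.57/0.3) / 0.366 = ln(1.9) / 0.366 = 0.6419 / 0.366 = 1.754 km

1.75 km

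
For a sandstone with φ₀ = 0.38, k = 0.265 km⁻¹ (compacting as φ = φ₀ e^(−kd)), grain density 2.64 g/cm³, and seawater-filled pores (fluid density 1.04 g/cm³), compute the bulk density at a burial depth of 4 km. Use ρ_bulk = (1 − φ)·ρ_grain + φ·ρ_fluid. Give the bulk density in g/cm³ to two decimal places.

2.43 g/cm³

Porosity at depth: φ = 0.38·exp(−0.265×4) = 0.38×0.3465 = 0.1317
Bulk density: ρ_b = (1−φ)ρ_g + φ·ρ_f = 0.8683×2.64 + 0.1317×1.04
       = 2.292 + 0.137 = 2.429 g/cm³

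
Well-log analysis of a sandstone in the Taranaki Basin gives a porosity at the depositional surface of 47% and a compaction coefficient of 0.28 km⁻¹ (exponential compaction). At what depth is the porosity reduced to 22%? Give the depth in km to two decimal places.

2.71 km

Invert Athy's law: d = ln(n₀/n) / β
d = ln(0.47/0.22) / 0.28 = ln(2.136) / 0.28 = 0.7591 / 0.28 = 2.711 km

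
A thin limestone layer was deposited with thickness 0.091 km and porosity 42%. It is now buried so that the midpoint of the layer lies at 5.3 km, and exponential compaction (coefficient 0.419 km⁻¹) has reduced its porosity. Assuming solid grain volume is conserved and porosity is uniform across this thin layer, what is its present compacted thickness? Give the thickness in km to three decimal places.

0.055 km

Porosity at 5.3 km: phi = 0.42·exp(−0.419×5.3) = 0.0456
Solid-volume conservation: h(1−phi) = h₀(1−phi₀) ⇒ h = h₀·(1−phi₀)/(1−phi)
h = 0.091 × (1 − 0.42)/(1 − 0.0456) = 0.091 × 0.6077 = 0.0553 km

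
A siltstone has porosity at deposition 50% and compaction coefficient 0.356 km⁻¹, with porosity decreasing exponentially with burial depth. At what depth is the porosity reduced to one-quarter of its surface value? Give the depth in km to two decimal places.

3.89 km

phi/phi₀ = 1/4 ⇒ exp(−c·d) = 1/4 ⇒ d = ln(4) / c
d = 1.3863 / 0.356 = 3.894 km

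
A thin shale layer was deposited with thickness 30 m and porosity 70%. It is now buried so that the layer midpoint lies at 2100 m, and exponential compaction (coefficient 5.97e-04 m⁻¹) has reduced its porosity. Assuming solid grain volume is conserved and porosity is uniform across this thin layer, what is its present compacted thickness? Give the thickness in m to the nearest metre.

11 m

Working in km (1 km = 1000 m; c in km⁻¹ = c in m⁻¹ × 1000):
Porosity at 2.1 km: n = 0.7·exp(−0.597×2.1) = 0.1998
Solid-volume conservation: h(1−n) = h₀(1−n₀) ⇒ h = h₀·(1−n₀)/(1−n)
h = 0.03 × (1 − 0.7)/(1 − 0.1998) = 0.03 × 0.3749 = 0.0112 km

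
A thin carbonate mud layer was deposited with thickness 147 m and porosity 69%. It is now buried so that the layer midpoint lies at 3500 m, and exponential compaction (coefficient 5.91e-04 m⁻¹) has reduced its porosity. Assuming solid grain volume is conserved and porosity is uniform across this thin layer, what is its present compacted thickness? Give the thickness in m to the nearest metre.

Working in km (1 km = 1000 m; β in km⁻¹ = β in m⁻¹ × 1000):
Porosity at 3.5 km: phi = 0.69·exp(−0.591×3.5) = 0.0872
Solid-volume conservation: h(1−phi) = h₀(1−phi₀) ⇒ h = h₀·(1−phi₀)/(1−phi)
h = 0.147 × (1 − 0.69)/(1 − 0.0872) = 0.147 × 0.3396 = 0.0499 km

50 m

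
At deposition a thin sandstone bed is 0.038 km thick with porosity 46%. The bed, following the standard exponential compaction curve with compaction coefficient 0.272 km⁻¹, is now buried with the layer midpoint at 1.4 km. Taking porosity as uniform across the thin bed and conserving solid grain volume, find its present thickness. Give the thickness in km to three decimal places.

Porosity at 1.4 km: φ = 0.46·exp(−0.272×1.4) = 0.3143
Solid-volume conservation: h(1−φ) = h₀(1−φ₀) ⇒ h = h₀·(1−φ₀)/(1−φ)
h = 0.038 × (1 − 0.46)/(1 − 0.3143) = 0.038 × 0.7875 = 0.0299 km

0.030 km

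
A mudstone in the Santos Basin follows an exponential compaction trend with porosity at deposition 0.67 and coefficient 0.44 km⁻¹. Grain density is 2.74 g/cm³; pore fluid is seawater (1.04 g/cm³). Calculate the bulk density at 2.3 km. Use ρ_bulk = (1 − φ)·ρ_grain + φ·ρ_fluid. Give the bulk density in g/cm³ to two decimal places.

Porosity at depth: φ = 0.67·exp(−0.44×2.3) = 0.67×0.3635 = 0.2435
Bulk density: ρ_b = (1−φ)ρ_g + φ·ρ_f = 0.7565×2.74 + 0.2435×1.04
       = 2.073 + 0.253 = 2.326 g/cm³

2.33 g/cm³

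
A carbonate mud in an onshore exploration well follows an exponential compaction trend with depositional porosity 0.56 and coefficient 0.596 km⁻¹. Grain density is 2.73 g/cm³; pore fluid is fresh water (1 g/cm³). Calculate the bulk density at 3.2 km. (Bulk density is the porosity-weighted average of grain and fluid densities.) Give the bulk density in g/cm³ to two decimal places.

Porosity at depth: n = 0.56·exp(−0.596×3.2) = 0.56×0.1485 = 0.0832
Bulk density: ρ_b = (1−n)ρ_g + n·ρ_f = 0.9168×2.73 + 0.0832×1
       = 2.503 + 0.083 = 2.586 g/cm³

2.59 g/cm³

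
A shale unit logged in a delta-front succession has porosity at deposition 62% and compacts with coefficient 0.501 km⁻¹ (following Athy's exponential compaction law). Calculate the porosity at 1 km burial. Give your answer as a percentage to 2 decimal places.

phi = phi₀·exp(−k·z) = 0.62 × exp(−0.501 × 1) = 0.62 × exp(−0.501)
  = 0.62 × 0.6059 = 0.3757

37.57%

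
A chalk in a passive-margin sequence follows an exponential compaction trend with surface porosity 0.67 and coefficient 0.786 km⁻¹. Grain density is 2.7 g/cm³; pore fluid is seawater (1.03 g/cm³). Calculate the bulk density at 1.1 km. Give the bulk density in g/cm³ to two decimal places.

Porosity at depth: φ = 0.67·exp(−0.786×1.1) = 0.67×0.4212 = 0.2822
Bulk density: ρ_b = (1−φ)ρ_g + φ·ρ_f = 0.7178×2.7 + 0.2822×1.03
       = 1.938 + 0.291 = 2.229 g/cm³

2.23 g/cm³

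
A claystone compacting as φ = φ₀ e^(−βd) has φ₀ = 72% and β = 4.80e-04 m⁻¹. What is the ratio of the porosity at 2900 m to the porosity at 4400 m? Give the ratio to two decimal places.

2.05

Working in km (1 km = 1000 m; β in km⁻¹ = β in m⁻¹ × 1000):
φ(d₁)/φ(d₂) = e^(−β·d₁)/e^(−β·d₂) = e^{β(d₂−d₁)}
= exp(0.48 × 1.5) = exp(0.72) = 2.0544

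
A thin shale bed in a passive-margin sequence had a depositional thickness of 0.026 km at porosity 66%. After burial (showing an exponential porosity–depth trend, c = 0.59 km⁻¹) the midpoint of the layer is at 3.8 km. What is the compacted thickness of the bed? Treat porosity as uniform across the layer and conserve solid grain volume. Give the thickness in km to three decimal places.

0.010 km

Porosity at 3.8 km: n = 0.66·exp(−0.59×3.8) = 0.0701
Solid-volume conservation: h(1−n) = h₀(1−n₀) ⇒ h = h₀·(1−n₀)/(1−n)
h = 0.026 × (1 − 0.66)/(1 − 0.0701) = 0.026 × 0.3656 = 0.0095 km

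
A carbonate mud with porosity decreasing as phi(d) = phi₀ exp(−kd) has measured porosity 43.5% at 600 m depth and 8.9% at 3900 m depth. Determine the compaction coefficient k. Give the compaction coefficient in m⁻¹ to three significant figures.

0.000481 m⁻¹

Working in km (1 km = 1000 m; k in km⁻¹ = k in m⁻¹ × 1000):
Athy: phi(d) = phi₀ e^(−kd) ⇒ phi₁/phi₂ = e^{k(d₂−d₁)} ⇒ k = ln(phi₁/phi₂)/(d₂−d₁)
k = ln(0.435/0.089) / (3.9 − 0.6) = ln(4.888) / 3.3 = 1.5867 / 3.3 = 0.4808 km⁻¹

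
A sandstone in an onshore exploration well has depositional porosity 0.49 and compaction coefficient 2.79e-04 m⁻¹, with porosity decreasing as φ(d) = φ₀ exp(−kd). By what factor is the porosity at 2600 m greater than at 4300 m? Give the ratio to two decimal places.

1.61

Working in km (1 km = 1000 m; k in km⁻¹ = k in m⁻¹ × 1000):
φ(d₁)/φ(d₂) = e^(−k·d₁)/e^(−k·d₂) = e^{k(d₂−d₁)}
= exp(0.279 × 1.7) = exp(0.4743) = 1.6069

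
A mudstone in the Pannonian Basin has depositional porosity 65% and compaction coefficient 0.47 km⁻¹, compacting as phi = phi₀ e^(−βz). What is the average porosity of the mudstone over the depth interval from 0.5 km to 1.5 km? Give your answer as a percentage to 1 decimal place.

⟨phi⟩ = (1/(z₂−z₁)) ∫ phi₀ e^(−βz) dz = phi₀·(e^(−β·z₁) − e^(−β·z₂)) / (β·(z₂−z₁))
e^(−0.47×0.5) = 0.7906; e^(−0.47×1.5) = 0.4941
⟨phi⟩ = 0.65 × (0.7906 − 0.4941) / (0.47 × 1) = 0.65 × 0.6308 = 0.4100

41.0%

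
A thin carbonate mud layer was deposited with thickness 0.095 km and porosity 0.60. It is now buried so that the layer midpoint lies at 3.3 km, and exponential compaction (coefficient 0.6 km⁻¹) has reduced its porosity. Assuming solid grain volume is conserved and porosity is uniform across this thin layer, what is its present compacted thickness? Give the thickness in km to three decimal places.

Porosity at 3.3 km: phi = 0.6·exp(−0.6×3.3) = 0.0828
Solid-volume conservation: h(1−phi) = h₀(1−phi₀) ⇒ h = h₀·(1−phi₀)/(1−phi)
h = 0.095 × (1 − 0.6)/(1 − 0.0828) = 0.095 × 0.4361 = 0.0414 km

0.041 km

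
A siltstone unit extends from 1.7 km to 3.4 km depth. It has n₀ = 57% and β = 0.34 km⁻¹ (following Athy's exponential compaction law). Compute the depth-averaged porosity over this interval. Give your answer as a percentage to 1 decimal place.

24.3%

⟨n⟩ = (1/(d₂−d₁)) ∫ n₀ e^(−βd) dd = n₀·(e^(−β·d₁) − e^(−β·d₂)) / (β·(d₂−d₁))
e^(−0.34×1.7) = 0.5610; e^(−0.34×3.4) = 0.3147
⟨n⟩ = 0.57 × (0.5610 − 0.3147) / (0.34 × 1.7) = 0.57 × 0.4261 = 0.2429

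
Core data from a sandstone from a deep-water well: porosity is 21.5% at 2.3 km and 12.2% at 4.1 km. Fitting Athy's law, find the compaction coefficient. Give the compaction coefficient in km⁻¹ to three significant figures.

0.315 km⁻¹

Athy: phi(d) = phi₀ e^(−βd) ⇒ phi₁/phi₂ = e^{β(d₂−d₁)} ⇒ β = ln(phi₁/phi₂)/(d₂−d₁)
β = ln(0.215/0.122) / (4.1 − 2.3) = ln(1.762) / 1.8 = 0.5666 / 1.8 = 0.3148 km⁻¹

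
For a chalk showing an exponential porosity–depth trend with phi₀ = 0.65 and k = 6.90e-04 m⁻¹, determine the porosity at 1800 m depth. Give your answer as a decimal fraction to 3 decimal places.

0.188

Working in km (1 km = 1000 m; k in km⁻¹ = k in m⁻¹ × 1000):
phi = phi₀·exp(−k·Z) = 0.65 × exp(−0.69 × 1.8) = 0.65 × exp(−1.242)
  = 0.65 × 0.2888 = 0.1877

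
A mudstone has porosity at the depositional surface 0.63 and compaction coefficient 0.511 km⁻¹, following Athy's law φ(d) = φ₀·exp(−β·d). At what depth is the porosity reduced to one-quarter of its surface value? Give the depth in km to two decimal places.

2.71 km

φ/φ₀ = 1/4 ⇒ exp(−β·d) = 1/4 ⇒ d = ln(4) / β
d = 1.3863 / 0.511 = 2.713 km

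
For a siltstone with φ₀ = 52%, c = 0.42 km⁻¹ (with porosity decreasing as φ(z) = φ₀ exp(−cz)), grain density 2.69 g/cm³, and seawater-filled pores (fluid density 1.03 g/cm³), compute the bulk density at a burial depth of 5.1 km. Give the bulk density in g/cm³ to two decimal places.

2.59 g/cm³

Porosity at depth: φ = 0.52·exp(−0.42×5.1) = 0.52×0.1174 = 0.0611
Bulk density: ρ_b = (1−φ)ρ_g + φ·ρ_f = 0.9389×2.69 + 0.0611×1.03
       = 2.526 + 0.063 = 2.589 g/cm³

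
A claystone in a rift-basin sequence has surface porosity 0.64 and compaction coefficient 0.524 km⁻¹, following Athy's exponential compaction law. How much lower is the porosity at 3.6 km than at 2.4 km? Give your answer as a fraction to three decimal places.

0.085

n(2.4) = 0.64·e^(−0.524×2.4) = 0.1820
n(3.6) = 0.64·e^(−0.524×3.6) = 0.0970
Δn = 0.1820 − 0.0970 = 0.0849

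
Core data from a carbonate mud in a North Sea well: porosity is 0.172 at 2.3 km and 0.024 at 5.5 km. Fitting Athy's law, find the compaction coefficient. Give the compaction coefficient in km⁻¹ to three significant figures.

0.615 km⁻¹

Athy: φ(d) = φ₀ e^(−βd) ⇒ φ₁/φ₂ = e^{β(d₂−d₁)} ⇒ β = ln(φ₁/φ₂)/(d₂−d₁)
β = ln(0.172/0.024) / (5.5 − 2.3) = ln(7.167) / 3.2 = 1.9694 / 3.2 = 0.6155 km⁻¹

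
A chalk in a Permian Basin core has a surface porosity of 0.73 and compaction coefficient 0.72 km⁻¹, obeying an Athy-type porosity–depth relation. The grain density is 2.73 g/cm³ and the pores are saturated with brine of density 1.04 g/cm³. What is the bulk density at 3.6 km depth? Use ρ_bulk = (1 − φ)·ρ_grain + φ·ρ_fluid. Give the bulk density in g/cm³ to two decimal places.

2.64 g/cm³

Porosity at depth: φ = 0.73·exp(−0.72×3.6) = 0.73×0.0749 = 0.0547
Bulk density: ρ_b = (1−φ)ρ_g + φ·ρ_f = 0.9453×2.73 + 0.0547×1.04
       = 2.581 + 0.057 = 2.638 g/cm³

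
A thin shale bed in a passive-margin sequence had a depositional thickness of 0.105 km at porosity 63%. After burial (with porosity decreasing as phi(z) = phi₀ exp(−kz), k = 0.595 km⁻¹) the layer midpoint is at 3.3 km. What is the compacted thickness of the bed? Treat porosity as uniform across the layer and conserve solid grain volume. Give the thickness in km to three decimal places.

Porosity at 3.3 km: phi = 0.63·exp(−0.595×3.3) = 0.0884
Solid-volume conservation: h(1−phi) = h₀(1−phi₀) ⇒ h = h₀·(1−phi₀)/(1−phi)
h = 0.105 × (1 − 0.63)/(1 − 0.0884) = 0.105 × 0.4059 = 0.0426 km

0.043 km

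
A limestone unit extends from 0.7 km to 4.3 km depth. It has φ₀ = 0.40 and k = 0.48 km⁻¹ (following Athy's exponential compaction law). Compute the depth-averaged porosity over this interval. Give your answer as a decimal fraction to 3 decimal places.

⟨φ⟩ = (1/(Z₂−Z₁)) ∫ φ₀ e^(−kZ) dZ = φ₀·(e^(−k·Z₁) − e^(−k·Z₂)) / (k·(Z₂−Z₁))
e^(−0.48×0.7) = 0.7146; e^(−0.48×4.3) = 0.1269
⟨φ⟩ = 0.4 × (0.7146 − 0.1269) / (0.48 × 3.6) = 0.4 × 0.3401 = 0.1360

0.136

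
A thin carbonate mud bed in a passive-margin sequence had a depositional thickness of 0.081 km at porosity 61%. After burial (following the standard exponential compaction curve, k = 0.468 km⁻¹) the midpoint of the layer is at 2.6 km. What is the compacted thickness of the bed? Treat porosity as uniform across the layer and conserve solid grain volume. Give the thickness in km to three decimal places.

0.039 km

Porosity at 2.6 km: φ = 0.61·exp(−0.468×2.6) = 0.1807
Solid-volume conservation: h(1−φ) = h₀(1−φ₀) ⇒ h = h₀·(1−φ₀)/(1−φ)
h = 0.081 × (1 − 0.61)/(1 − 0.1807) = 0.081 × 0.4760 = 0.0386 km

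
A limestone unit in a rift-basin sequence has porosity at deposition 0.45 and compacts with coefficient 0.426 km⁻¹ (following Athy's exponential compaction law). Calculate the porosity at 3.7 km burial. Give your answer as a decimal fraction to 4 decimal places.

0.0930

phi = phi₀·exp(−k·Z) = 0.45 × exp(−0.426 × 3.7) = 0.45 × exp(−1.576)
  = 0.45 × 0.2068 = 0.0930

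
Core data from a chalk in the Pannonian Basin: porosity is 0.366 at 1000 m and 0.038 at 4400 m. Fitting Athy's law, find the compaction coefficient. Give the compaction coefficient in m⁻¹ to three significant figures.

Working in km (1 km = 1000 m; c in km⁻¹ = c in m⁻¹ × 1000):
Athy: n(z) = n₀ e^(−cz) ⇒ n₁/n₂ = e^{c(z₂−z₁)} ⇒ c = ln(n₁/n₂)/(z₂−z₁)
c = ln(0.366/0.038) / (4.4 − 1) = ln(9.632) / 3.4 = 2.2650 / 3.4 = 0.6662 km⁻¹

0.000666 m⁻¹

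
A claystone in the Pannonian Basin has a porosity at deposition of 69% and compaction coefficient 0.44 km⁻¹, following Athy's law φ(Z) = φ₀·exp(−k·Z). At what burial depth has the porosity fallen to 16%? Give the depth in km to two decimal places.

Invert Athy's law: Z = ln(φ₀/φ) / k
Z = ln(0.69/0.16) / 0.44 = ln(4.312) / 0.44 = 1.4615 / 0.44 = 3.322 km

3.32 km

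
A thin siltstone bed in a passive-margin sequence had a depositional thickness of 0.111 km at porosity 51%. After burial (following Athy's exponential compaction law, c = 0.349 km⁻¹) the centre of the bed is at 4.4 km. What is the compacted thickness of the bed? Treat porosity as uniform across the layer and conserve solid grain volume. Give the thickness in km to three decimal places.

Porosity at 4.4 km: n = 0.51·exp(−0.349×4.4) = 0.1098
Solid-volume conservation: h(1−n) = h₀(1−n₀) ⇒ h = h₀·(1−n₀)/(1−n)
h = 0.111 × (1 − 0.51)/(1 − 0.1098) = 0.111 × 0.5504 = 0.0611 km

0.061 km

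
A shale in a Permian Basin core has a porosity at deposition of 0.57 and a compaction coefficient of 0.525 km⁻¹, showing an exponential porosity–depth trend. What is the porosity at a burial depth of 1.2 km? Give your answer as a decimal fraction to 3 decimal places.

0.304

phi = phi₀·exp(−k·Z) = 0.57 × exp(−0.525 × 1.2) = 0.57 × exp(−0.63)
  = 0.57 × 0.5326 = 0.3036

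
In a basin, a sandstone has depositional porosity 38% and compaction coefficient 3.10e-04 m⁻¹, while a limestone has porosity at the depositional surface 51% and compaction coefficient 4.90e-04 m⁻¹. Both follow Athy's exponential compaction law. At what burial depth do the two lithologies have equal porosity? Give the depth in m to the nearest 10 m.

1630 m

Working in km (1 km = 1000 m; β in km⁻¹ = β in m⁻¹ × 1000):
Set φ₀ₐ e^(−βₐZ) = φ₀ᵦ e^(−βᵦZ) ⇒ ln(φ₀ₐ/φ₀ᵦ) = (βₐ − βᵦ)·Z
Z = ln(0.38/0.51) / (0.31 − 0.49) = -0.2942 / -0.18 = 1.635 km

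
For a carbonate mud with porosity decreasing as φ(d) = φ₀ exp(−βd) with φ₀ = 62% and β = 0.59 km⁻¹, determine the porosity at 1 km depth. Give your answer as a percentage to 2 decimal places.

φ = φ₀·exp(−β·d) = 0.62 × exp(−0.59 × 1) = 0.62 × exp(−0.59)
  = 0.62 × 0.5543 = 0.3437

34.37%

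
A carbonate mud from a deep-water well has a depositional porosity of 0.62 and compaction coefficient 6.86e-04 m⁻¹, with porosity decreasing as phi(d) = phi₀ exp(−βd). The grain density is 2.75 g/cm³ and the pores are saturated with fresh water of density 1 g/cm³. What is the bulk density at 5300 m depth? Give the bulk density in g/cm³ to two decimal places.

Working in km (1 km = 1000 m; β in km⁻¹ = β in m⁻¹ × 1000):
Porosity at depth: phi = 0.62·exp(−0.686×5.3) = 0.62×0.0264 = 0.0163
Bulk density: ρ_b = (1−phi)ρ_g + phi·ρ_f = 0.9837×2.75 + 0.0163×1
       = 2.705 + 0.016 = 2.721 g/cm³

2.72 g/cm³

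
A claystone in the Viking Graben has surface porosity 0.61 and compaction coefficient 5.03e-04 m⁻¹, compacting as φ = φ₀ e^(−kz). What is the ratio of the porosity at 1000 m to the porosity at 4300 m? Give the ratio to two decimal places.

5.26

Working in km (1 km = 1000 m; k in km⁻¹ = k in m⁻¹ × 1000):
φ(z₁)/φ(z₂) = e^(−k·z₁)/e^(−k·z₂) = e^{k(z₂−z₁)}
= exp(0.503 × 3.3) = exp(1.66) = 5.2588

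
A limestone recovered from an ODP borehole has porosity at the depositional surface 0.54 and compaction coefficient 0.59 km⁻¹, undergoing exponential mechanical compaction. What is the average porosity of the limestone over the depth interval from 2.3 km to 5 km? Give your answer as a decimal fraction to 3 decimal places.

0.070

⟨φ⟩ = (1/(Z₂−Z₁)) ∫ φ₀ e^(−kZ) dZ = φ₀·(e^(−k·Z₁) − e^(−k·Z₂)) / (k·(Z₂−Z₁))
e^(−0.59×2.3) = 0.2574; e^(−0.59×5) = 0.0523
⟨φ⟩ = 0.54 × (0.2574 − 0.0523) / (0.59 × 2.7) = 0.54 × 0.1287 = 0.0695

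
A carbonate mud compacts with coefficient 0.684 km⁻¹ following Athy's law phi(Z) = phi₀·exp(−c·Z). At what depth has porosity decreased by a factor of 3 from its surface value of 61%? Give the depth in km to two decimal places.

1.61 km

phi/phi₀ = 1/3 ⇒ exp(−c·Z) = 1/3 ⇒ Z = ln(3) / c
Z = 1.0986 / 0.684 = 1.606 km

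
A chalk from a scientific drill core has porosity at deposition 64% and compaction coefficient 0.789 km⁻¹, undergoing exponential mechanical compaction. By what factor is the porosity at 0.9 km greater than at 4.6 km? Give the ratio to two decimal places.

n(z₁)/n(z₂) = e^(−c·z₁)/e^(−c·z₂) = e^{c(z₂−z₁)}
= exp(0.789 × 3.7) = exp(2.919) = 18.5283

18.53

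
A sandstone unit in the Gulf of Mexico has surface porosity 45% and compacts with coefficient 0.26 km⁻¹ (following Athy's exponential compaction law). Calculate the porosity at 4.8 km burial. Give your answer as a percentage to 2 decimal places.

phi = phi₀·exp(−β·Z) = 0.45 × exp(−0.26 × 4.8) = 0.45 × exp(−1.248)
  = 0.45 × 0.2871 = 0.1292

12.92%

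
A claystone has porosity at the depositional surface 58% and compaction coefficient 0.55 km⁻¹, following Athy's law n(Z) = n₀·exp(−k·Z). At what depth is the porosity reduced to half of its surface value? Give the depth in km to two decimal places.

1.26 km

n/n₀ = 1/2 ⇒ exp(−k·Z) = 1/2 ⇒ Z = ln(2) / k
Z = 0.6931 / 0.55 = 1.260 km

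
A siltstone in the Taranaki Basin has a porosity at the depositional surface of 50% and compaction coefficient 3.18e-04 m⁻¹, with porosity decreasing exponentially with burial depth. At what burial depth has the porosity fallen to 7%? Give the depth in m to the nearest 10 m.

Working in km (1 km = 1000 m; c in km⁻¹ = c in m⁻¹ × 1000):
Invert Athy's law: Z = ln(n₀/n) / c
Z = ln(0.5/0.07) / 0.318 = ln(7.143) / 0.318 = 1.9661 / 0.318 = 6.183 km

6180 m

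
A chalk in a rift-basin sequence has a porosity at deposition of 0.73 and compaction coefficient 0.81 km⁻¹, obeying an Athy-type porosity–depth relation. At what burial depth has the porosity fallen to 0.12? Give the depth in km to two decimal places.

2.23 km

Invert Athy's law: Z = ln(n₀/n) / k
Z = ln(0.73/0.12) / 0.81 = ln(6.083) / 0.81 = 1.8056 / 0.81 = 2.229 km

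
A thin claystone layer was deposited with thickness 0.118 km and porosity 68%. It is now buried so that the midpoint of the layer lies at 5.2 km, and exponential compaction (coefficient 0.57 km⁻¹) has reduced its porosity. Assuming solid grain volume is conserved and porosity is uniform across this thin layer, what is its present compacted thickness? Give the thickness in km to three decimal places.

Porosity at 5.2 km: φ = 0.68·exp(−0.57×5.2) = 0.0351
Solid-volume conservation: h(1−φ) = h₀(1−φ₀) ⇒ h = h₀·(1−φ₀)/(1−φ)
h = 0.118 × (1 − 0.68)/(1 − 0.0351) = 0.118 × 0.3316 = 0.0391 km

0.039 km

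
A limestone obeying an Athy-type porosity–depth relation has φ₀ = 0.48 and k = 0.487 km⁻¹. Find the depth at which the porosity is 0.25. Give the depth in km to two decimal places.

Invert Athy's law: z = ln(φ₀/φ) / k
z = ln(0.48/0.25) / 0.487 = ln(1.92) / 0.487 = 0.6523 / 0.487 = 1.339 km

1.34 km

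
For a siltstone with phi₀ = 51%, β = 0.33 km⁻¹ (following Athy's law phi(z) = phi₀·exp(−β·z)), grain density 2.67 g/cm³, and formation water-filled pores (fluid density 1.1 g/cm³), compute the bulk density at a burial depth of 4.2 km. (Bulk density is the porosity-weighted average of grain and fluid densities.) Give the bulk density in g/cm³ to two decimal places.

2.47 g/cm³

Porosity at depth: phi = 0.51·exp(−0.33×4.2) = 0.51×0.2501 = 0.1275
Bulk density: ρ_b = (1−phi)ρ_g + phi·ρ_f = 0.8725×2.67 + 0.1275×1.1
       = 2.329 + 0.140 = 2.470 g/cm³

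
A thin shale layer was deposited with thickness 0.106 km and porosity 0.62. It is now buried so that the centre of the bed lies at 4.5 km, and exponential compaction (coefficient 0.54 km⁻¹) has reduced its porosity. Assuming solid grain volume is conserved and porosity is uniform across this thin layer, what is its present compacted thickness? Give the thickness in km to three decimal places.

Porosity at 4.5 km: phi = 0.62·exp(−0.54×4.5) = 0.0546
Solid-volume conservation: h(1−phi) = h₀(1−phi₀) ⇒ h = h₀·(1−phi₀)/(1−phi)
h = 0.106 × (1 − 0.62)/(1 − 0.0546) = 0.106 × 0.4019 = 0.0426 km

0.043 km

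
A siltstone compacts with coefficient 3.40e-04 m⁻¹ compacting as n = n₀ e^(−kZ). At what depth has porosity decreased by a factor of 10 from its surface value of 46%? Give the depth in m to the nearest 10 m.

Working in km (1 km = 1000 m; k in km⁻¹ = k in m⁻¹ × 1000):
n/n₀ = 1/10 ⇒ exp(−k·Z) = 1/10 ⇒ Z = ln(10) / k
Z = 2.3026 / 0.34 = 6.772 km

6770 m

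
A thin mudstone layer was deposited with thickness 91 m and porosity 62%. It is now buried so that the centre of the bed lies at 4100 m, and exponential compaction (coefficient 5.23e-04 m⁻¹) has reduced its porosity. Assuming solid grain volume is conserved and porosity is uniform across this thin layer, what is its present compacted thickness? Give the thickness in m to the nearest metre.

Working in km (1 km = 1000 m; β in km⁻¹ = β in m⁻¹ × 1000):
Porosity at 4.1 km: φ = 0.62·exp(−0.523×4.1) = 0.0726
Solid-volume conservation: h(1−φ) = h₀(1−φ₀) ⇒ h = h₀·(1−φ₀)/(1−φ)
h = 0.091 × (1 − 0.62)/(1 − 0.0726) = 0.091 × 0.4098 = 0.0373 km

37 m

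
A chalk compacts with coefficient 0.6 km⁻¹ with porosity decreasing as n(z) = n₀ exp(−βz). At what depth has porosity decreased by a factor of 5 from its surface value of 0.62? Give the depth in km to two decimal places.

2.68 km

n/n₀ = 1/5 ⇒ exp(−β·z) = 1/5 ⇒ z = ln(5) / β
z = 1.6094 / 0.6 = 2.682 km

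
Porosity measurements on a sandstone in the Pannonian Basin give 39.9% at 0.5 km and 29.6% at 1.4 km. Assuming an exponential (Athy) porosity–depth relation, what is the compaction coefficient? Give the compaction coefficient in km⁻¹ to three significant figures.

Athy: n(Z) = n₀ e^(−kZ) ⇒ n₁/n₂ = e^{k(Z₂−Z₁)} ⇒ k = ln(n₁/n₂)/(Z₂−Z₁)
k = ln(0.399/0.296) / (1.4 − 0.5) = ln(1.348) / 0.9 = 0.2986 / 0.9 = 0.3318 km⁻¹

0.332 km⁻¹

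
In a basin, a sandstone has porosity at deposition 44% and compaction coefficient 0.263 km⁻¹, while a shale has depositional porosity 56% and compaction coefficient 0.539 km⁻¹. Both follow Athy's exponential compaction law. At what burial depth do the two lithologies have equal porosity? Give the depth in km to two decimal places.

0.87 km

Set n₀ₐ e^(−cₐd) = n₀ᵦ e^(−cᵦd) ⇒ ln(n₀ₐ/n₀ᵦ) = (cₐ − cᵦ)·d
d = ln(0.44/0.56) / (0.263 − 0.539) = -0.2412 / -0.276 = 0.874 km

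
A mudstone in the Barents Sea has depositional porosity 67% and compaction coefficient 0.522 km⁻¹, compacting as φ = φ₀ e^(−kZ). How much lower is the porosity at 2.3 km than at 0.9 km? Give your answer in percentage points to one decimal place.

φ(0.9) = 0.67·e^(−0.522×0.9) = 0.4188
φ(2.3) = 0.67·e^(−0.522×2.3) = 0.2017
Δφ = 0.4188 − 0.2017 = 0.2172

21.7 percentage points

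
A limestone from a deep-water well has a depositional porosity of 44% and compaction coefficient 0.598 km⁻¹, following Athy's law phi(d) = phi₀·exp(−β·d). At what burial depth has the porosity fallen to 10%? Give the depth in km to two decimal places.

2.48 km

Invert Athy's law: d = ln(phi₀/phi) / β
d = ln(0.44/0.1) / 0.598 = ln(4.4) / 0.598 = 1.4816 / 0.598 = 2.478 km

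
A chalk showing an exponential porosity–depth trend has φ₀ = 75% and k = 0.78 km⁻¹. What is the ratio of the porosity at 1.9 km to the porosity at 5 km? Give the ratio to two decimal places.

11.22

φ(d₁)/φ(d₂) = e^(−k·d₁)/e^(−k·d₂) = e^{k(d₂−d₁)}
= exp(0.78 × 3.1) = exp(2.418) = 11.2234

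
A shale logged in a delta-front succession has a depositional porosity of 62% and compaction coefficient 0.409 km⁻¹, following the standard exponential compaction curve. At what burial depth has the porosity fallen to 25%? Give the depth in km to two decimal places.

2.22 km

Invert Athy's law: d = ln(φ₀/φ) / k
d = ln(0.62/0.25) / 0.409 = ln(2.48) / 0.409 = 0.9083 / 0.409 = 2.221 km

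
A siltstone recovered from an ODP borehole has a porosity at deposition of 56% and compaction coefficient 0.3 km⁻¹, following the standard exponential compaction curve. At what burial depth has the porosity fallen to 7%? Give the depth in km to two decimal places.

6.93 km

Invert Athy's law: d = ln(n₀/n) / k
d = ln(0.56/0.07) / 0.3 = ln(8) / 0.3 = 2.0794 / 0.3 = 6.931 km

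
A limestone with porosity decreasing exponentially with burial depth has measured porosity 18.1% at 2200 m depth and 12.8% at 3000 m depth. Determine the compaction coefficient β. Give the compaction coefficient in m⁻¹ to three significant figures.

Working in km (1 km = 1000 m; β in km⁻¹ = β in m⁻¹ × 1000):
Athy: φ(Z) = φ₀ e^(−βZ) ⇒ φ₁/φ₂ = e^{β(Z₂−Z₁)} ⇒ β = ln(φ₁/φ₂)/(Z₂−Z₁)
β = ln(0.181/0.128) / (3 − 2.2) = ln(1.414) / 0.8 = 0.3465 / 0.8 = 0.4331 km⁻¹

0.000433 m⁻¹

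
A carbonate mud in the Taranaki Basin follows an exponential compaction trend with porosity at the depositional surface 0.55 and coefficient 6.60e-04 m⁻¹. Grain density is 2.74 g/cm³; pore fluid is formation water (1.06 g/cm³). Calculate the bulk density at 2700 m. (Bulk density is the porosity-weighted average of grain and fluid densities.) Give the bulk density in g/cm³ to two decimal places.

Working in km (1 km = 1000 m; k in km⁻¹ = k in m⁻¹ × 1000):
Porosity at depth: φ = 0.55·exp(−0.66×2.7) = 0.55×0.1683 = 0.0926
Bulk density: ρ_b = (1−φ)ρ_g + φ·ρ_f = 0.9074×2.74 + 0.0926×1.06
       = 2.486 + 0.098 = 2.584 g/cm³

2.58 g/cm³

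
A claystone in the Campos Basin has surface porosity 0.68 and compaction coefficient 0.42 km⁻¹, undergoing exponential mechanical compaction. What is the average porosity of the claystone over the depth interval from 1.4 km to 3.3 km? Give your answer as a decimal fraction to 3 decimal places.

⟨φ⟩ = (1/(d₂−d₁)) ∫ φ₀ e^(−cd) dd = φ₀·(e^(−c·d₁) − e^(−c·d₂)) / (c·(d₂−d₁))
e^(−0.42×1.4) = 0.5554; e^(−0.42×3.3) = 0.2501
⟨φ⟩ = 0.68 × (0.5554 − 0.2501) / (0.42 × 1.9) = 0.68 × 0.3827 = 0.2602

0.260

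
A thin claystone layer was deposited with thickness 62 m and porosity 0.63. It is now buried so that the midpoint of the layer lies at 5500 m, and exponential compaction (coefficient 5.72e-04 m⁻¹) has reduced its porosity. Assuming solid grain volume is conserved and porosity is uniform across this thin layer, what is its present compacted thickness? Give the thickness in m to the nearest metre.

24 m

Working in km (1 km = 1000 m; c in km⁻¹ = c in m⁻¹ × 1000):
Porosity at 5.5 km: φ = 0.63·exp(−0.572×5.5) = 0.0271
Solid-volume conservation: h(1−φ) = h₀(1−φ₀) ⇒ h = h₀·(1−φ₀)/(1−φ)
h = 0.062 × (1 − 0.63)/(1 − 0.0271) = 0.062 × 0.3803 = 0.0236 km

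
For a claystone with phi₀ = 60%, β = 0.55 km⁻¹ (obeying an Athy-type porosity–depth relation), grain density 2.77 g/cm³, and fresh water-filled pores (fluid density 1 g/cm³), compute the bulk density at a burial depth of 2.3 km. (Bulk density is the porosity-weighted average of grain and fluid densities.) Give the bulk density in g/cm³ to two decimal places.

Porosity at depth: phi = 0.6·exp(−0.55×2.3) = 0.6×0.2822 = 0.1693
Bulk density: ρ_b = (1−phi)ρ_g + phi·ρ_f = 0.8307×2.77 + 0.1693×1
       = 2.301 + 0.169 = 2.470 g/cm³

2.47 g/cm³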